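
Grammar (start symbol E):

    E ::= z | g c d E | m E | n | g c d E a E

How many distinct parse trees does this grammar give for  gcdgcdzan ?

2

Parse trees for gcdgcdzan:
  [E g c d [E g c d [E z] a [E n]]]
  [E g c d [E g c d [E z]] a [E n]]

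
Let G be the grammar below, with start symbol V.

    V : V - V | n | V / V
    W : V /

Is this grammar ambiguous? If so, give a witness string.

Witness: n - n - n

Derivation 1: V ⇒ V - V ⇒ V - V - V ⇒ n - V - V ⇒ n - n - V ⇒ n - n - n
Derivation 2: V ⇒ V - V ⇒ n - V ⇒ n - V - V ⇒ n - n - V ⇒ n - n - n

Two distinct leftmost derivations for the same string.

Ambiguous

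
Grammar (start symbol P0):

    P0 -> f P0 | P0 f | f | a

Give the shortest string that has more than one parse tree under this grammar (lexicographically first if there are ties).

f f

length 1: no string has ≥2 trees
length 2: f f has 2 parse trees

Two derivations of f f:
  P0 ⇒ f P0 ⇒ f f
  P0 ⇒ P0 f ⇒ f f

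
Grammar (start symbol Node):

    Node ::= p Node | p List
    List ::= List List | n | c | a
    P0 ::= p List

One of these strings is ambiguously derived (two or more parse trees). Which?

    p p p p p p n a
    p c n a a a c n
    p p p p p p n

p c n a a a c n

p p p p p p n a: 1 tree
p c n a a a c n: 132 trees
p p p p p p n: 1 tree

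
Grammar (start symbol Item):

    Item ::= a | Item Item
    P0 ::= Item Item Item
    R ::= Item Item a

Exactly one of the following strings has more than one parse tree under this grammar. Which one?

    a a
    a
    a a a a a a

a a: 1 tree
a: 1 tree
a a a a a a: 42 trees

a a a a a a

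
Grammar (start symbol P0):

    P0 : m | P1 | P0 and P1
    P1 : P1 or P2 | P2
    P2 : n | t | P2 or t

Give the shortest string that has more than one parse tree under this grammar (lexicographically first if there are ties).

length 1: no string has ≥2 trees
length 3: n or t has 2 parse trees

Two derivations of n or t:
  P0 ⇒ P1 ⇒ P1 or P2 ⇒ P2 or P2 ⇒ n or P2 ⇒ n or t
  P0 ⇒ P1 ⇒ P2 ⇒ P2 or t ⇒ n or t

n or t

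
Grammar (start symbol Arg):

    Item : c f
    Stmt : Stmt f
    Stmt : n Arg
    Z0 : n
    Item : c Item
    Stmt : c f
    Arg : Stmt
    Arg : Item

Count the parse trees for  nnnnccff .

Parse trees for nnnnccff:
  [Arg [Stmt [Stmt n [Arg [Stmt n [Arg [Stmt n [Arg [Stmt n [Arg [Item c [Item c f]]]]]]]]]] f]]
  [Arg [Stmt n [Arg [Stmt [Stmt n [Arg [Stmt n [Arg [Stmt n [Arg [Item c [Item c f]]]]]]]] f]]]]
  [Arg [Stmt n [Arg [Stmt n [Arg [Stmt [Stmt n [Arg [Stmt n [Arg [Item c [Item c f]]]]]] f]]]]]]
  [Arg [Stmt n [Arg [Stmt n [Arg [Stmt n [Arg [Stmt [Stmt n [Arg [Item c [Item c f]]]] f]]]]]]]]

4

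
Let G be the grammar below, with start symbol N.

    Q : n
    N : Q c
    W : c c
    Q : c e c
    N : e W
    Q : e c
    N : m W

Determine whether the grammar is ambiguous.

Witness: e c c

Derivation 1: N ⇒ Q c ⇒ e c c
Derivation 2: N ⇒ e W ⇒ e c c

Two distinct leftmost derivations for the same string.

Ambiguous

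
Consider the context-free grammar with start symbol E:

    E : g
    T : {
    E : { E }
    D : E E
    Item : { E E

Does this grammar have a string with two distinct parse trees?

Only E is reachable from E; ignoring the rest: L(E) is { openⁿ atom closeⁿ : n ≥ 0 }. The bracket depth fixes n, and the derivation is forced at every step.

Unambiguous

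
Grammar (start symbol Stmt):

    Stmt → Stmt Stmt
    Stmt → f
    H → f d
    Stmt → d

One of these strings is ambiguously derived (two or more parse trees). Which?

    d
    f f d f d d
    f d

d: 1 tree
f f d f d d: 42 trees
f d: 1 tree

f f d f d d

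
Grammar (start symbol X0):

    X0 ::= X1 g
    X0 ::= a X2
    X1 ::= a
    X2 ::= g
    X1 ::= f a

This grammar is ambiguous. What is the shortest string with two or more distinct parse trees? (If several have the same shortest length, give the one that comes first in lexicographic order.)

a g

length 2: a g has 2 parse trees

Two derivations of a g:
  X0 ⇒ X1 g ⇒ a g
  X0 ⇒ a X2 ⇒ a g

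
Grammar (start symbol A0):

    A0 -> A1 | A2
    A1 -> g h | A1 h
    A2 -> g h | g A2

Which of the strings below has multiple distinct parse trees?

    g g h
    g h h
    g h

g g h: 1 tree
g h h: 1 tree
g h: 2 trees

g h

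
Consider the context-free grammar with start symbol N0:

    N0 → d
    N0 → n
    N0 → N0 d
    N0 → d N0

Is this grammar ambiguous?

Witness: d d

Derivation 1: N0 ⇒ N0 d ⇒ d d
Derivation 2: N0 ⇒ d N0 ⇒ d d

Two distinct leftmost derivations for the same string.

Ambiguous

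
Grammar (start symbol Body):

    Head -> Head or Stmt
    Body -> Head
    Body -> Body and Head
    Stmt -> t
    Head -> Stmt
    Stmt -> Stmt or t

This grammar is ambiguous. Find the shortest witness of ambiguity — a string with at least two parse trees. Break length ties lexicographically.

t or t

length 1: no string has ≥2 trees
length 3: t or t has 2 parse trees

Two derivations of t or t:
  Body ⇒ Head ⇒ Head or Stmt ⇒ Stmt or Stmt ⇒ t or Stmt ⇒ t or t
  Body ⇒ Head ⇒ Stmt ⇒ Stmt or t ⇒ t or t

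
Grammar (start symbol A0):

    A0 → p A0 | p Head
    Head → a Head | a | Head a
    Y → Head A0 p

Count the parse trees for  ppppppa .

Parse trees for ppppppa:
  [A0 p [A0 p [A0 p [A0 p [A0 p [A0 p [Head a]]]]]]]

1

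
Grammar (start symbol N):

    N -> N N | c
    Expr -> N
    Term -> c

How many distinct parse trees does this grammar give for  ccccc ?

14

Parse trees for ccccc (showing first 6 of 14):
  [N [N c] [N [N c] [N [N c] [N [N c] [N c]]]]]
  [N [N c] [N [N c] [N [N [N c] [N c]] [N c]]]]
  [N [N c] [N [N [N c] [N c]] [N [N c] [N c]]]]
  [N [N c] [N [N [N c] [N [N c] [N c]]] [N c]]]
  [N [N c] [N [N [N [N c] [N c]] [N c]] [N c]]]
  [N [N [N c] [N c]] [N [N c] [N [N c] [N c]]]]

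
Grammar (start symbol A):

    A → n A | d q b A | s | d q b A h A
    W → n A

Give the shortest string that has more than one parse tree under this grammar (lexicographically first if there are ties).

d q b d q b s h s

length 1: no string has ≥2 trees
length 2: no string has ≥2 trees
length 3: no string has ≥2 trees
length 4: no string has ≥2 trees
length 5: no string has ≥2 trees
length 6: no string has ≥2 trees
length 7: no string has ≥2 trees
length 8: no string has ≥2 trees
length 9: d q b d q b s h s has 2 parse trees

Two derivations of d q b d q b s h s:
  A ⇒ d q b A ⇒ d q b d q b A h A ⇒ d q b d q b s h A ⇒ d q b d q b s h s
  A ⇒ d q b A h A ⇒ d q b d q b A h A ⇒ d q b d q b s h A ⇒ d q b d q b s h s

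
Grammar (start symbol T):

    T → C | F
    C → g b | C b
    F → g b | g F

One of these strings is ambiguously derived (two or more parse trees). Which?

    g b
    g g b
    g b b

g b

g b: 2 trees
g g b: 1 tree
g b b: 1 tree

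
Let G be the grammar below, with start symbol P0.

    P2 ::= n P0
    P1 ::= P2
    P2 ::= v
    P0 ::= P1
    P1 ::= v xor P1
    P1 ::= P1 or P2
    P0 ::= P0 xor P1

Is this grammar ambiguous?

Ambiguous

Witness: v xor v

Derivation 1: P0 ⇒ P1 ⇒ v xor P1 ⇒ v xor P2 ⇒ v xor v
Derivation 2: P0 ⇒ P0 xor P1 ⇒ P1 xor P1 ⇒ P2 xor P1 ⇒ v xor P1 ⇒ v xor P2 ⇒ v xor v

Two distinct leftmost derivations for the same string.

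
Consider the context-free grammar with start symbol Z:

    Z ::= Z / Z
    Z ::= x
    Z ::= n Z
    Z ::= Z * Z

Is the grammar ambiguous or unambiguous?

Witness: n x * x

Derivation 1: Z ⇒ n Z ⇒ n Z * Z ⇒ n x * Z ⇒ n x * x
Derivation 2: Z ⇒ Z * Z ⇒ n Z * Z ⇒ n x * Z ⇒ n x * x

Two distinct leftmost derivations for the same string.

Ambiguous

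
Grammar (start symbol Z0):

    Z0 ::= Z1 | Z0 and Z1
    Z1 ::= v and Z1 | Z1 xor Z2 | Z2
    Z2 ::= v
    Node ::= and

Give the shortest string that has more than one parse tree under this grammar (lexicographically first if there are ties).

length 1: no string has ≥2 trees
length 3: v and v has 2 parse trees

Two derivations of v and v:
  Z0 ⇒ Z1 ⇒ v and Z1 ⇒ v and Z2 ⇒ v and v
  Z0 ⇒ Z0 and Z1 ⇒ Z1 and Z1 ⇒ Z2 and Z1 ⇒ v and Z1 ⇒ v and Z2 ⇒ v and v

v and v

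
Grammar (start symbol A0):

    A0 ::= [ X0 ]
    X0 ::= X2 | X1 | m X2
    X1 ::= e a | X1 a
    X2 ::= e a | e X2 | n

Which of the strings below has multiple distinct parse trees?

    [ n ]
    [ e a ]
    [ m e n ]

[ e a ]

[ n ]: 1 tree
[ e a ]: 2 trees
[ m e n ]: 1 tree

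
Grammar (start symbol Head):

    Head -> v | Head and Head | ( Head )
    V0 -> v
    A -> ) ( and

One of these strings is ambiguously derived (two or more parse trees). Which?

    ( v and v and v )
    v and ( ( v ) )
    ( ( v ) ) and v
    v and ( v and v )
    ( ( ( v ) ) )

( v and v and v ): 2 trees
v and ( ( v ) ): 1 tree
( ( v ) ) and v: 1 tree
v and ( v and v ): 1 tree
( ( ( v ) ) ): 1 tree

( v and v and v )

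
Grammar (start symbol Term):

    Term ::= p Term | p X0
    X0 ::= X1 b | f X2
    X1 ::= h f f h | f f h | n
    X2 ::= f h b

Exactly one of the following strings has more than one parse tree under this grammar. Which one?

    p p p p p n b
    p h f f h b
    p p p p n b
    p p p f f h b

p p p f f h b

p p p p p n b: 1 tree
p h f f h b: 1 tree
p p p p n b: 1 tree
p p p f f h b: 2 trees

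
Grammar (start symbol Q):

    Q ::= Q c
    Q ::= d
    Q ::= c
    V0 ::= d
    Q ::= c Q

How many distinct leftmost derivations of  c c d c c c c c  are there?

21

Parse trees for c c d c c c c c (showing first 6 of 21):
  [Q [Q [Q [Q [Q [Q c [Q c [Q d]]] c] c] c] c] c]
  [Q [Q [Q [Q [Q c [Q [Q c [Q d]] c]] c] c] c] c]
  [Q [Q [Q [Q [Q c [Q c [Q [Q d] c]]] c] c] c] c]
  [Q [Q [Q [Q c [Q [Q [Q c [Q d]] c] c]] c] c] c]
  [Q [Q [Q [Q c [Q [Q c [Q [Q d] c]] c]] c] c] c]
  [Q [Q [Q [Q c [Q c [Q [Q [Q d] c] c]]] c] c] c]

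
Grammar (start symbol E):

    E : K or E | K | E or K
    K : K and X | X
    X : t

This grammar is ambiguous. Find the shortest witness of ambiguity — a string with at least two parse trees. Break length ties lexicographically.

length 1: no string has ≥2 trees
length 3: t or t has 2 parse trees

Two derivations of t or t:
  E ⇒ K or E ⇒ X or E ⇒ t or E ⇒ t or K ⇒ t or X ⇒ t or t
  E ⇒ E or K ⇒ K or K ⇒ X or K ⇒ t or K ⇒ t or X ⇒ t or t

t or t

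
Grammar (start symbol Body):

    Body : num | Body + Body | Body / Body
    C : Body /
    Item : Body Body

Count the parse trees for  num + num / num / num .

Parse trees for num + num / num / num:
  [Body [Body num] + [Body [Body num] / [Body [Body num] / [Body num]]]]
  [Body [Body num] + [Body [Body [Body num] / [Body num]] / [Body num]]]
  [Body [Body [Body num] + [Body num]] / [Body [Body num] / [Body num]]]
  [Body [Body [Body num] + [Body [Body num] / [Body num]]] / [Body num]]
  [Body [Body [Body [Body num] + [Body num]] / [Body num]] / [Body num]]

5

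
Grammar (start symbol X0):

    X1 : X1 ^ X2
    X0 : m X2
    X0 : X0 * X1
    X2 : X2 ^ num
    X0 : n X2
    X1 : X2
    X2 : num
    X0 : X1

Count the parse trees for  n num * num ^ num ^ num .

Parse trees for n num * num ^ num ^ num:
  [X0 [X0 n [X2 num]] * [X1 [X1 [X2 num]] ^ [X2 [X2 num] ^ num]]]
  [X0 [X0 n [X2 num]] * [X1 [X1 [X1 [X2 num]] ^ [X2 num]] ^ [X2 num]]]
  [X0 [X0 n [X2 num]] * [X1 [X1 [X2 [X2 num] ^ num]] ^ [X2 num]]]
  [X0 [X0 n [X2 num]] * [X1 [X2 [X2 [X2 num] ^ num] ^ num]]]

4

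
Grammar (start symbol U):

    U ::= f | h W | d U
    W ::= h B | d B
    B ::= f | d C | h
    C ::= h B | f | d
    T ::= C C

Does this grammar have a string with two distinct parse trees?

(T is unreachable from U, so its rules don't affect L(U).) The reachable rules are right-linear with at most one rule per (nonterminal, next-terminal) pair. Each input token forces the next rule, so parsing is deterministic.

Unambiguous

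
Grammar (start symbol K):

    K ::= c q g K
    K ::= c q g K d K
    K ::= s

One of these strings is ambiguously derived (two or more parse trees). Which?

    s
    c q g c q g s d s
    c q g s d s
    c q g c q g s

s: 1 tree
c q g c q g s d s: 2 trees
c q g s d s: 1 tree
c q g c q g s: 1 tree

c q g c q g s d s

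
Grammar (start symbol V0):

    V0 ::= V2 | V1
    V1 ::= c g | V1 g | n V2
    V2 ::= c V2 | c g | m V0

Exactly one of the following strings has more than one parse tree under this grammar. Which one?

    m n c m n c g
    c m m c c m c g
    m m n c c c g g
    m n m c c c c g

m n c m n c g: 1 tree
c m m c c m c g: 2 trees
m m n c c c g g: 1 tree
m n m c c c c g: 1 tree

c m m c c m c g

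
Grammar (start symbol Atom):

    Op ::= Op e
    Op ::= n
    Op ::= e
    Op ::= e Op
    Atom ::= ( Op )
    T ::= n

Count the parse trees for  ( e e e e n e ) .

Parse trees for ( e e e e n e ):
  [Atom ( [Op [Op e [Op e [Op e [Op e [Op n]]]]] e] )]
  [Atom ( [Op e [Op [Op e [Op e [Op e [Op n]]]] e]] )]
  [Atom ( [Op e [Op e [Op [Op e [Op e [Op n]]] e]]] )]
  [Atom ( [Op e [Op e [Op e [Op [Op e [Op n]] e]]]] )]
  [Atom ( [Op e [Op e [Op e [Op e [Op [Op n] e]]]]] )]

5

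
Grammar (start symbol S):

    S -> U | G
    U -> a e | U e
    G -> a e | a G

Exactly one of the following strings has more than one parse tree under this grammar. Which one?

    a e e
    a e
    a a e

a e e: 1 tree
a e: 2 trees
a a e: 1 tree

a e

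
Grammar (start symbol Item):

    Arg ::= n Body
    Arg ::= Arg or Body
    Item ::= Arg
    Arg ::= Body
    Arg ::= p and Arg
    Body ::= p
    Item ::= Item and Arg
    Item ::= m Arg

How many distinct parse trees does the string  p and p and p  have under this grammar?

Parse trees for p and p and p:
  [Item [Arg p and [Arg p and [Arg [Body p]]]]]
  [Item [Item [Arg [Body p]]] and [Arg p and [Arg [Body p]]]]
  [Item [Item [Arg p and [Arg [Body p]]]] and [Arg [Body p]]]
  [Item [Item [Item [Arg [Body p]]] and [Arg [Body p]]] and [Arg [Body p]]]

4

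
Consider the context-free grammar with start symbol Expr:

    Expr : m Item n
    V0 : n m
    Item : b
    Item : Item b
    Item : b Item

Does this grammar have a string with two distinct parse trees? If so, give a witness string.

Ambiguous

Witness: m b b n

Derivation 1: Expr ⇒ m Item n ⇒ m Item b n ⇒ m b b n
Derivation 2: Expr ⇒ m Item n ⇒ m b Item n ⇒ m b b n

Two distinct leftmost derivations for the same string.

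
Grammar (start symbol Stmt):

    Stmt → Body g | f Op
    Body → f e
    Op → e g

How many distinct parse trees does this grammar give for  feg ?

2

Parse trees for feg:
  [Stmt [Body f e] g]
  [Stmt f [Op e g]]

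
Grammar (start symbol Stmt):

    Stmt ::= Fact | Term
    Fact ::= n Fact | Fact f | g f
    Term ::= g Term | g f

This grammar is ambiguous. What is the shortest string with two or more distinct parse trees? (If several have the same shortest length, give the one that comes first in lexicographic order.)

length 2: g f has 2 parse trees

Two derivations of g f:
  Stmt ⇒ Fact ⇒ g f
  Stmt ⇒ Term ⇒ g f

g f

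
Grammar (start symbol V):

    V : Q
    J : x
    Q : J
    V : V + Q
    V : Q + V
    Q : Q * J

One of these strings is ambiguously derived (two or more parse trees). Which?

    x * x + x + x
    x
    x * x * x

x * x + x + x: 4 trees
x: 1 tree
x * x * x: 1 tree

x * x + x + x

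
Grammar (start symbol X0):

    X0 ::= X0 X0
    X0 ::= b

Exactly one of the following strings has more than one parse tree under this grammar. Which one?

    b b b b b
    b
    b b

b b b b b

b b b b b: 14 trees
b: 1 tree
b b: 1 tree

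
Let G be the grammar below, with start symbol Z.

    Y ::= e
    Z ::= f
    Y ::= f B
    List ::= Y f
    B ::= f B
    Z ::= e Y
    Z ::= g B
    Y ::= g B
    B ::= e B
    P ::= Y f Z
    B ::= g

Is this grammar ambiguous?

Unambiguous

Only Z, Y, B are reachable from Z; ignoring the rest: Each reachable nonterminal has at most one production per leading terminal, and all productions are right-linear; the derivation is determined token-by-token.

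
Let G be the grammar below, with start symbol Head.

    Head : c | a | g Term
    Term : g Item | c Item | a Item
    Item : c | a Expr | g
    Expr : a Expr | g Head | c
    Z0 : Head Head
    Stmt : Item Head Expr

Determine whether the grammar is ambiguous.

Unambiguous

Only Head, Term, Item, Expr are reachable from Head; ignoring the rest: Each reachable nonterminal has at most one production per leading terminal, and all productions are right-linear; the derivation is determined token-by-token.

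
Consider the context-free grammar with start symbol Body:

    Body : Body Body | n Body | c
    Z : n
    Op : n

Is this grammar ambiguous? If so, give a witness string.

Witness: c c c

Derivation 1: Body ⇒ Body Body ⇒ Body Body Body ⇒ c Body Body ⇒ c c Body ⇒ c c c
Derivation 2: Body ⇒ Body Body ⇒ c Body ⇒ c Body Body ⇒ c c Body ⇒ c c c

Two distinct leftmost derivations for the same string.

Ambiguous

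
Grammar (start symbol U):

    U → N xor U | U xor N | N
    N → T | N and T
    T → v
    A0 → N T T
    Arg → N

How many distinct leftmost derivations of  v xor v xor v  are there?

Parse trees for v xor v xor v:
  [U [N [T v]] xor [U [N [T v]] xor [U [N [T v]]]]]
  [U [N [T v]] xor [U [U [N [T v]]] xor [N [T v]]]]
  [U [U [N [T v]] xor [U [N [T v]]]] xor [N [T v]]]
  [U [U [U [N [T v]]] xor [N [T v]]] xor [N [T v]]]

4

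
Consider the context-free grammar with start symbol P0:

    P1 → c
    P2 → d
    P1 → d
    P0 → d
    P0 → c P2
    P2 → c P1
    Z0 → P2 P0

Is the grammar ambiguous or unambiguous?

Unambiguous

(Z0 is unreachable from P0, so its rules don't affect L(P0).) The reachable rules are right-linear with at most one rule per (nonterminal, next-terminal) pair. Each input token forces the next rule, so parsing is deterministic.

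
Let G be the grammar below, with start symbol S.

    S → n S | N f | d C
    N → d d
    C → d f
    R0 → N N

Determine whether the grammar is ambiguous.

Ambiguous

Witness: d d f

Derivation 1: S ⇒ N f ⇒ d d f
Derivation 2: S ⇒ d C ⇒ d d f

Two distinct leftmost derivations for the same string.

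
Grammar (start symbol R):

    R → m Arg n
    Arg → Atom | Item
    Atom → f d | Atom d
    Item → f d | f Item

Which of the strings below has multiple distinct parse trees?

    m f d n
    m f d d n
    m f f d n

m f d n: 2 trees
m f d d n: 1 tree
m f f d n: 1 tree

m f d n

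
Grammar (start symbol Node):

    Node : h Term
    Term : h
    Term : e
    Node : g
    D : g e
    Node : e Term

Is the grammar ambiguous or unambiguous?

Unambiguous

(D is unreachable from Node, so its rules don't affect L(Node).) Each reachable nonterminal has at most one production per leading terminal, and all productions are right-linear; the derivation is determined token-by-token.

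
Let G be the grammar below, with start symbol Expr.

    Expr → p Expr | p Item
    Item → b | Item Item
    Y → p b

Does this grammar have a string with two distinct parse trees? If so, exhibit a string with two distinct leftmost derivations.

Ambiguous

Witness: p b b b

Derivation 1: Expr ⇒ p Item ⇒ p Item Item ⇒ p b Item ⇒ p b Item Item ⇒ p b b Item ⇒ p b b b
Derivation 2: Expr ⇒ p Item ⇒ p Item Item ⇒ p Item Item Item ⇒ p b Item Item ⇒ p b b Item ⇒ p b b b

Two distinct leftmost derivations for the same string.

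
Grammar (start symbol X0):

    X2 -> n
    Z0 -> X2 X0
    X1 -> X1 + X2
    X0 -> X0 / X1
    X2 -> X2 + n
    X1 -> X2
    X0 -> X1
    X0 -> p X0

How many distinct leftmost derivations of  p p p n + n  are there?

Parse trees for p p p n + n:
  [X0 p [X0 p [X0 p [X0 [X1 [X1 [X2 n]] + [X2 n]]]]]]
  [X0 p [X0 p [X0 p [X0 [X1 [X2 [X2 n] + n]]]]]]

2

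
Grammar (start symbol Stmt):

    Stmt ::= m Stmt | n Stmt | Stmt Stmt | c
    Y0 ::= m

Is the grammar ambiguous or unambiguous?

Ambiguous

Witness: c c c

Derivation 1: Stmt ⇒ Stmt Stmt ⇒ Stmt Stmt Stmt ⇒ c Stmt Stmt ⇒ c c Stmt ⇒ c c c
Derivation 2: Stmt ⇒ Stmt Stmt ⇒ c Stmt ⇒ c Stmt Stmt ⇒ c c Stmt ⇒ c c c

Two distinct leftmost derivations for the same string.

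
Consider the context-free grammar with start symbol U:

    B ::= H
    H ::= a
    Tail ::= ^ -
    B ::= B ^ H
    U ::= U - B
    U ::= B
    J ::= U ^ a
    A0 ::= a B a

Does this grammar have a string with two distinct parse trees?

Unambiguous

(A0, J, Tail are unreachable from U, so their rules don't affect L(U).) The grammar is stratified — U handles '-' (left-recursive), B handles '^', H atoms. Each operator has a fixed associativity and precedence level, so every string has one parse.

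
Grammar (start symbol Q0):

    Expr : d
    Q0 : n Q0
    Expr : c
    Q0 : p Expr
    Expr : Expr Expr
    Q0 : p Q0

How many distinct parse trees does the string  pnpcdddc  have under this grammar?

Parse trees for pnpcdddc (showing first 6 of 14):
  [Q0 p [Q0 n [Q0 p [Expr [Expr c] [Expr [Expr d] [Expr [Expr d] [Expr [Expr d] [Expr c]]]]]]]]
  [Q0 p [Q0 n [Q0 p [Expr [Expr c] [Expr [Expr d] [Expr [Expr [Expr d] [Expr d]] [Expr c]]]]]]]
  [Q0 p [Q0 n [Q0 p [Expr [Expr c] [Expr [Expr [Expr d] [Expr d]] [Expr [Expr d] [Expr c]]]]]]]
  [Q0 p [Q0 n [Q0 p [Expr [Expr c] [Expr [Expr [Expr d] [Expr [Expr d] [Expr d]]] [Expr c]]]]]]
  [Q0 p [Q0 n [Q0 p [Expr [Expr c] [Expr [Expr [Expr [Expr d] [Expr d]] [Expr d]] [Expr c]]]]]]
  [Q0 p [Q0 n [Q0 p [Expr [Expr [Expr c] [Expr d]] [Expr [Expr d] [Expr [Expr d] [Expr c]]]]]]]

14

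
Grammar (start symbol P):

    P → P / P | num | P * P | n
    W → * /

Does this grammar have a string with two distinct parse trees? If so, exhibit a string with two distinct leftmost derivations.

Ambiguous

Witness: n * n * n

Derivation 1: P ⇒ P * P ⇒ P * P * P ⇒ n * P * P ⇒ n * n * P ⇒ n * n * n
Derivation 2: P ⇒ P * P ⇒ n * P ⇒ n * P * P ⇒ n * n * P ⇒ n * n * n

Two distinct leftmost derivations for the same string.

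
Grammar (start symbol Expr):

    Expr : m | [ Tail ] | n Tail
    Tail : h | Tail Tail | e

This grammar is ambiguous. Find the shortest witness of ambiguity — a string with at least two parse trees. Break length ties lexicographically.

length 1: no string has ≥2 trees
length 2: no string has ≥2 trees
length 3: no string has ≥2 trees
length 4: n e e e has 2 parse trees

Two derivations of n e e e:
  Expr ⇒ n Tail ⇒ n Tail Tail ⇒ n Tail Tail Tail ⇒ n e Tail Tail ⇒ n e e Tail ⇒ n e e e
  Expr ⇒ n Tail ⇒ n Tail Tail ⇒ n e Tail ⇒ n e Tail Tail ⇒ n e e Tail ⇒ n e e e

n e e e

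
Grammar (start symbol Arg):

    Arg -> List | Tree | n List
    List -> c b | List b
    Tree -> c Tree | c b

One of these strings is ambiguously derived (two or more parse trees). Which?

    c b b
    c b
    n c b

c b b: 1 tree
c b: 2 trees
n c b: 1 tree

c b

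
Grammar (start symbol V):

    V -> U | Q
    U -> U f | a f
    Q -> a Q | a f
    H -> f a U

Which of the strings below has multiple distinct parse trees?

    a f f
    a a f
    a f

a f f: 1 tree
a a f: 1 tree
a f: 2 trees

a f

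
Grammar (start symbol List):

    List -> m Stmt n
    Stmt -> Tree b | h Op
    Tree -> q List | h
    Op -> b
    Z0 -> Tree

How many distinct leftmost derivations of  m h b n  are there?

2

Parse trees for m h b n:
  [List m [Stmt [Tree h] b] n]
  [List m [Stmt h [Op b]] n]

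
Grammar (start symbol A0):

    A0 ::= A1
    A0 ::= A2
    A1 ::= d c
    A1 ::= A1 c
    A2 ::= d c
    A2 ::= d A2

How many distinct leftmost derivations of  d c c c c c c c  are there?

Parse trees for d c c c c c c c:
  [A0 [A1 [A1 [A1 [A1 [A1 [A1 [A1 d c] c] c] c] c] c] c]]

1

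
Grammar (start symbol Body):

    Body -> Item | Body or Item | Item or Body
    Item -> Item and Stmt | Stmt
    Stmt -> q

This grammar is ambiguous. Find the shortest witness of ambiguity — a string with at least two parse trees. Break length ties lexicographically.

length 1: no string has ≥2 trees
length 3: q or q has 2 parse trees

Two derivations of q or q:
  Body ⇒ Body or Item ⇒ Item or Item ⇒ Stmt or Item ⇒ q or Item ⇒ q or Stmt ⇒ q or q
  Body ⇒ Item or Body ⇒ Stmt or Body ⇒ q or Body ⇒ q or Item ⇒ q or Stmt ⇒ q or q

q or q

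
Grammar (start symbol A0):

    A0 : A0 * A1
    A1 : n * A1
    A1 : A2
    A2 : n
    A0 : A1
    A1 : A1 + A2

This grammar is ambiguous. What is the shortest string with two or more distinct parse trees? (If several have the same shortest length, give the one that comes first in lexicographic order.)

length 1: no string has ≥2 trees
length 3: n * n has 2 parse trees

Two derivations of n * n:
  A0 ⇒ A0 * A1 ⇒ A1 * A1 ⇒ A2 * A1 ⇒ n * A1 ⇒ n * A2 ⇒ n * n
  A0 ⇒ A1 ⇒ n * A1 ⇒ n * A2 ⇒ n * n

n * n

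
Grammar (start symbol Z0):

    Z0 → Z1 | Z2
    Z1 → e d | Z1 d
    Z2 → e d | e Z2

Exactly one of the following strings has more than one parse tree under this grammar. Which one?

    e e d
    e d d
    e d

e d

e e d: 1 tree
e d d: 1 tree
e d: 2 trees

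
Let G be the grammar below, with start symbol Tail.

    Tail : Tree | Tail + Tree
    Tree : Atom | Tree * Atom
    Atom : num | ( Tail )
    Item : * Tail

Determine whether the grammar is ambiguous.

Only Tail, Tree, Atom are reachable from Tail; ignoring the rest: Tail → Tail + Tree | Tree  ;  Tree → Tree * Atom | Atom  — a left-associative chain with Atom at the bottom. Each string factors uniquely by precedence.

Unambiguous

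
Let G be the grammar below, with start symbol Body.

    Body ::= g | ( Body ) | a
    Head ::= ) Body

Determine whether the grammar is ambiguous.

(Head is unreachable from Body, so its rules don't affect L(Body).) L(Body) is { openⁿ atom closeⁿ : n ≥ 0 }. The bracket depth fixes n, and the derivation is forced at every step.

Unambiguous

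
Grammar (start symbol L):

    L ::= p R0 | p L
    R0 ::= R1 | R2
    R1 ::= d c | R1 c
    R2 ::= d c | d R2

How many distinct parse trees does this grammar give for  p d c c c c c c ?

1

Parse trees for p d c c c c c c:
  [L p [R0 [R1 [R1 [R1 [R1 [R1 [R1 d c] c] c] c] c] c]]]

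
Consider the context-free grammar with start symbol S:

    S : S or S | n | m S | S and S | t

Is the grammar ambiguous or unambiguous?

Ambiguous

Witness: m n and n

Derivation 1: S ⇒ m S ⇒ m S and S ⇒ m n and S ⇒ m n and n
Derivation 2: S ⇒ S and S ⇒ m S and S ⇒ m n and S ⇒ m n and n

Two distinct leftmost derivations for the same string.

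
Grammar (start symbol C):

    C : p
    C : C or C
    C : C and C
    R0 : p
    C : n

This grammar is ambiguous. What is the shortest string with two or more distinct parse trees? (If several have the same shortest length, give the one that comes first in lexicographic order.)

length 1: no string has ≥2 trees
length 3: no string has ≥2 trees
length 5: n and n and n has 2 parse trees

Two derivations of n and n and n:
  C ⇒ C and C ⇒ C and C and C ⇒ n and C and C ⇒ n and n and C ⇒ n and n and n
  C ⇒ C and C ⇒ n and C ⇒ n and C and C ⇒ n and n and C ⇒ n and n and n

n and n and n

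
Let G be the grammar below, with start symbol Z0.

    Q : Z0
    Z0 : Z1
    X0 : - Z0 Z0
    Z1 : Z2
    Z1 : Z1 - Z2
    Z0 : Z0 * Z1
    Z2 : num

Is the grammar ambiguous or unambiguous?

Only Z0, Z1, Z2 are reachable from Z0; ignoring the rest: The grammar is stratified — Z0 handles '*' (left-recursive), Z1 handles '-', Z2 atoms. Each operator has a fixed associativity and precedence level, so every string has one parse.

Unambiguous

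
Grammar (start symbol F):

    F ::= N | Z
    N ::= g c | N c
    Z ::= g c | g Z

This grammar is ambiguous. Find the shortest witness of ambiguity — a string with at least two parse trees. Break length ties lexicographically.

g c

length 2: g c has 2 parse trees

Two derivations of g c:
  F ⇒ N ⇒ g c
  F ⇒ Z ⇒ g c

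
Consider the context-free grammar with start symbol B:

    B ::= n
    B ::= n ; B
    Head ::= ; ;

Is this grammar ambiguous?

(Head is unreachable from B, so its rules don't affect L(B).) The reachable grammar is A → atom sep A | atom. Each atom is followed by either the separator (recurse) or end-of-string (stop) — no choice point.

Unambiguous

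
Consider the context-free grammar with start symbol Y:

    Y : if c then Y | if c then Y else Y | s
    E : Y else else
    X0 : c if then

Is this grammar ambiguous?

Ambiguous

Witness: if c then if c then s else s

Derivation 1: Y ⇒ if c then Y ⇒ if c then if c then Y else Y ⇒ if c then if c then s else Y ⇒ if c then if c then s else s
Derivation 2: Y ⇒ if c then Y else Y ⇒ if c then if c then Y else Y ⇒ if c then if c then s else Y ⇒ if c then if c then s else s

Two distinct leftmost derivations for the same string.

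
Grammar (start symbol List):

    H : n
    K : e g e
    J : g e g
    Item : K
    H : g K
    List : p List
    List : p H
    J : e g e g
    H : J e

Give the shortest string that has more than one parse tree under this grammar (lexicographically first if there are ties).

length 2: no string has ≥2 trees
length 3: no string has ≥2 trees
length 4: no string has ≥2 trees
length 5: p g e g e has 2 parse trees

Two derivations of p g e g e:
  List ⇒ p H ⇒ p g K ⇒ p g e g e
  List ⇒ p H ⇒ p J e ⇒ p g e g e

p g e g e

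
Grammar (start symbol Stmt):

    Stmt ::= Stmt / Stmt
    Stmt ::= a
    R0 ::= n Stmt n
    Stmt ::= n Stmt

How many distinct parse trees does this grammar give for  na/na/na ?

Parse trees for na/na/na:
  [Stmt [Stmt n [Stmt a]] / [Stmt [Stmt n [Stmt a]] / [Stmt n [Stmt a]]]]
  [Stmt [Stmt n [Stmt a]] / [Stmt n [Stmt [Stmt a] / [Stmt n [Stmt a]]]]]
  [Stmt [Stmt [Stmt n [Stmt a]] / [Stmt n [Stmt a]]] / [Stmt n [Stmt a]]]
  [Stmt [Stmt n [Stmt [Stmt a] / [Stmt n [Stmt a]]]] / [Stmt n [Stmt a]]]
  [Stmt n [Stmt [Stmt a] / [Stmt [Stmt n [Stmt a]] / [Stmt n [Stmt a]]]]]
  [Stmt n [Stmt [Stmt a] / [Stmt n [Stmt [Stmt a] / [Stmt n [Stmt a]]]]]]
  [Stmt n [Stmt [Stmt [Stmt a] / [Stmt n [Stmt a]]] / [Stmt n [Stmt a]]]]

7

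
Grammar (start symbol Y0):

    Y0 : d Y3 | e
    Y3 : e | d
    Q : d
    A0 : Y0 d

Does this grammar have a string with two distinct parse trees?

Unambiguous

Only Y0, Y3 are reachable from Y0; ignoring the rest: Restricted to the reachable nonterminals, every rule has the form A → t or A → t B, and no two rules for the same A share a first terminal. The grammar encodes a DFA — one run per string.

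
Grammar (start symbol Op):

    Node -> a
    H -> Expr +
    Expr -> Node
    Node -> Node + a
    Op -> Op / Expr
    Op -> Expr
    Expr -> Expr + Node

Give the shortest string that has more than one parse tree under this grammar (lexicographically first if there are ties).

length 1: no string has ≥2 trees
length 3: a + a has 2 parse trees

Two derivations of a + a:
  Op ⇒ Expr ⇒ Node ⇒ Node + a ⇒ a + a
  Op ⇒ Expr ⇒ Expr + Node ⇒ Node + Node ⇒ a + Node ⇒ a + a

a + a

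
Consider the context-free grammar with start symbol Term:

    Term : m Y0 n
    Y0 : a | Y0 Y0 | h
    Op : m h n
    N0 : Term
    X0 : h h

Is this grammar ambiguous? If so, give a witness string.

Witness: m a a a n

Derivation 1: Term ⇒ m Y0 n ⇒ m Y0 Y0 n ⇒ m a Y0 n ⇒ m a Y0 Y0 n ⇒ m a a Y0 n ⇒ m a a a n
Derivation 2: Term ⇒ m Y0 n ⇒ m Y0 Y0 n ⇒ m Y0 Y0 Y0 n ⇒ m a Y0 Y0 n ⇒ m a a Y0 n ⇒ m a a a n

Two distinct leftmost derivations for the same string.

Ambiguous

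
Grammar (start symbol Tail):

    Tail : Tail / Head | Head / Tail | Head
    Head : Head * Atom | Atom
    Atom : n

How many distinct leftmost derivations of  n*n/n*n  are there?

Parse trees for n*n/n*n:
  [Tail [Tail [Head [Head [Atom n]] * [Atom n]]] / [Head [Head [Atom n]] * [Atom n]]]
  [Tail [Head [Head [Atom n]] * [Atom n]] / [Tail [Head [Head [Atom n]] * [Atom n]]]]

2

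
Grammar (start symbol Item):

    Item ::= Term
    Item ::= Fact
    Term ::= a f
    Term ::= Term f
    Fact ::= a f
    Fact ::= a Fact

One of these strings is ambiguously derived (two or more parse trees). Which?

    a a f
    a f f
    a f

a a f: 1 tree
a f f: 1 tree
a f: 2 trees

a f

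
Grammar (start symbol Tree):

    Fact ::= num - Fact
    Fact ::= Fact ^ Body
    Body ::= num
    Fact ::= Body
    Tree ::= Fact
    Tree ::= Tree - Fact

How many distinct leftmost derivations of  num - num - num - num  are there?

Parse trees for num - num - num - num:
  [Tree [Fact num - [Fact num - [Fact num - [Fact [Body num]]]]]]
  [Tree [Tree [Fact [Body num]]] - [Fact num - [Fact num - [Fact [Body num]]]]]
  [Tree [Tree [Fact num - [Fact [Body num]]]] - [Fact num - [Fact [Body num]]]]
  [Tree [Tree [Tree [Fact [Body num]]] - [Fact [Body num]]] - [Fact num - [Fact [Body num]]]]
  [Tree [Tree [Fact num - [Fact num - [Fact [Body num]]]]] - [Fact [Body num]]]
  [Tree [Tree [Tree [Fact [Body num]]] - [Fact num - [Fact [Body num]]]] - [Fact [Body num]]]
  [Tree [Tree [Tree [Fact num - [Fact [Body num]]]] - [Fact [Body num]]] - [Fact [Body num]]]
  [Tree [Tree [Tree [Tree [Fact [Body num]]] - [Fact [Body num]]] - [Fact [Body num]]] - [Fact [Body num]]]

8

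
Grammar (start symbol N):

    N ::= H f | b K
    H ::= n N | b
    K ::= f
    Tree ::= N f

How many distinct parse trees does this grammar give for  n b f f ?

2

Parse trees for n b f f:
  [N [H n [N [H b] f]] f]
  [N [H n [N b [K f]]] f]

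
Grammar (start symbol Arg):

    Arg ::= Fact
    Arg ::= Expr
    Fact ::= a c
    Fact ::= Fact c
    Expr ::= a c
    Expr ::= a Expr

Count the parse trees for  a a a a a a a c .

1

Parse trees for a a a a a a a c:
  [Arg [Expr a [Expr a [Expr a [Expr a [Expr a [Expr a [Expr a c]]]]]]]]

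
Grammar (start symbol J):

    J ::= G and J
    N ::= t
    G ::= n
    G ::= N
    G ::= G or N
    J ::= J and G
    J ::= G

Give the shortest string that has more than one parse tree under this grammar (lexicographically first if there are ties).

length 1: no string has ≥2 trees
length 3: n and n has 2 parse trees

Two derivations of n and n:
  J ⇒ G and J ⇒ n and J ⇒ n and G ⇒ n and n
  J ⇒ J and G ⇒ G and G ⇒ n and G ⇒ n and n

n and n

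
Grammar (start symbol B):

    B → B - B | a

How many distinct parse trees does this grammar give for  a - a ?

1

Parse trees for a - a:
  [B [B a] - [B a]]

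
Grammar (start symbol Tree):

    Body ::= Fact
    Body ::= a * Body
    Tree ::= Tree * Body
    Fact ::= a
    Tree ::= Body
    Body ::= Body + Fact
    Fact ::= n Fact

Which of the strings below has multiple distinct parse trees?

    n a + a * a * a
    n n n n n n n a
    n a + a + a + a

n a + a * a * a: 2 trees
n n n n n n n a: 1 tree
n a + a + a + a: 1 tree

n a + a * a * a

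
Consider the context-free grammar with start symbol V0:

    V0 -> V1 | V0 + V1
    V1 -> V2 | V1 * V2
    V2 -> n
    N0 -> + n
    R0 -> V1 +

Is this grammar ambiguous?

(N0, R0 are unreachable from V0, so their rules don't affect L(V0).) V0 → V0 + V1 | V1  ;  V1 → V1 * V2 | V2  — a left-associative chain with V2 at the bottom. Each string factors uniquely by precedence.

Unambiguous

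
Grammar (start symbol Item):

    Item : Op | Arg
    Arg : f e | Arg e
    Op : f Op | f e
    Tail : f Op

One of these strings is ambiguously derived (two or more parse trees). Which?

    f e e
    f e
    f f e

f e

f e e: 1 tree
f e: 2 trees
f f e: 1 tree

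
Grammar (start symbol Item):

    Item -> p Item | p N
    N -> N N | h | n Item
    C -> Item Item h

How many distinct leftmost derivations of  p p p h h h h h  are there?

14

Parse trees for p p p h h h h h (showing first 6 of 14):
  [Item p [Item p [Item p [N [N h] [N [N h] [N [N h] [N [N h] [N h]]]]]]]]
  [Item p [Item p [Item p [N [N h] [N [N h] [N [N [N h] [N h]] [N h]]]]]]]
  [Item p [Item p [Item p [N [N h] [N [N [N h] [N h]] [N [N h] [N h]]]]]]]
  [Item p [Item p [Item p [N [N h] [N [N [N h] [N [N h] [N h]]] [N h]]]]]]
  [Item p [Item p [Item p [N [N h] [N [N [N [N h] [N h]] [N h]] [N h]]]]]]
  [Item p [Item p [Item p [N [N [N h] [N h]] [N [N h] [N [N h] [N h]]]]]]]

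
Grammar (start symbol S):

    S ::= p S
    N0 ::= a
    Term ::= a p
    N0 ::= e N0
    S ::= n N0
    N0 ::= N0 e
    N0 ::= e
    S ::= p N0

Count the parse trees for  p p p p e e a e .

3

Parse trees for p p p p e e a e:
  [S p [S p [S p [S p [N0 e [N0 e [N0 [N0 a] e]]]]]]]
  [S p [S p [S p [S p [N0 e [N0 [N0 e [N0 a]] e]]]]]]
  [S p [S p [S p [S p [N0 [N0 e [N0 e [N0 a]]] e]]]]]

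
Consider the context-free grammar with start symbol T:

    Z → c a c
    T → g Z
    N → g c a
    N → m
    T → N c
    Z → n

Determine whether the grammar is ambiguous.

Ambiguous

Witness: g c a c

Derivation 1: T ⇒ g Z ⇒ g c a c
Derivation 2: T ⇒ N c ⇒ g c a c

Two distinct leftmost derivations for the same string.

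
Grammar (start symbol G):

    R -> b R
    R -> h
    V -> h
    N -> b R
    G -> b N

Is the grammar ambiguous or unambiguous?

Unambiguous

(V is unreachable from G, so its rules don't affect L(G).) Restricted to the reachable nonterminals, every rule has the form A → t or A → t B, and no two rules for the same A share a first terminal. The grammar encodes a DFA — one run per string.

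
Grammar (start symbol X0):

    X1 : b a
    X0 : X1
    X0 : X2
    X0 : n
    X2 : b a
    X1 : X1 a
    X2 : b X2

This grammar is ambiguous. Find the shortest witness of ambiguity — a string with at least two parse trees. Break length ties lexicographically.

b a

length 1: no string has ≥2 trees
length 2: b a has 2 parse trees

Two derivations of b a:
  X0 ⇒ X1 ⇒ b a
  X0 ⇒ X2 ⇒ b a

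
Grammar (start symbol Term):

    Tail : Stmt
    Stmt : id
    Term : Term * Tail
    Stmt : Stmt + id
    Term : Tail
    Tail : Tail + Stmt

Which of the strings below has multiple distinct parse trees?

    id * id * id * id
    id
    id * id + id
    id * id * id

id * id + id

id * id * id * id: 1 tree
id: 1 tree
id * id + id: 2 trees
id * id * id: 1 tree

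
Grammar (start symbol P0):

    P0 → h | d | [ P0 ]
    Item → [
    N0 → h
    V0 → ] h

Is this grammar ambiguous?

Unambiguous

Only P0 is reachable from P0; ignoring the rest: L(P0) is { openⁿ atom closeⁿ : n ≥ 0 }. The bracket depth fixes n, and the derivation is forced at every step.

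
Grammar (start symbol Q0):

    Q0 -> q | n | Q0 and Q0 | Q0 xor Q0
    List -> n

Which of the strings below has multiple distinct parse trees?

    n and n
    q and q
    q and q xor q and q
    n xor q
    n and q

q and q xor q and q

n and n: 1 tree
q and q: 1 tree
q and q xor q and q: 5 trees
n xor q: 1 tree
n and q: 1 tree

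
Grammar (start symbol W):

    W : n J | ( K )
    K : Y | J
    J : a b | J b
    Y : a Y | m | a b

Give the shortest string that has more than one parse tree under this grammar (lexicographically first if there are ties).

length 3: no string has ≥2 trees
length 4: ( a b ) has 2 parse trees

Two derivations of ( a b ):
  W ⇒ ( K ) ⇒ ( Y ) ⇒ ( a b )
  W ⇒ ( K ) ⇒ ( J ) ⇒ ( a b )

( a b )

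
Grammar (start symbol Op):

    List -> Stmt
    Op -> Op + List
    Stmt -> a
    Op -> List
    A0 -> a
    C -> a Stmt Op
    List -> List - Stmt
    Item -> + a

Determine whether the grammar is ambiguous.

(Item, C, A0 are unreachable from Op, so their rules don't affect L(Op).) Op → Op + List | List  ;  List → List - Stmt | Stmt  — a left-associative chain with Stmt at the bottom. Each string factors uniquely by precedence.

Unambiguous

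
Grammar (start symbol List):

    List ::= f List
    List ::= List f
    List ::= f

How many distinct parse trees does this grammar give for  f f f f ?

8

Parse trees for f f f f:
  [List f [List f [List f [List f]]]]
  [List f [List f [List [List f] f]]]
  [List f [List [List f [List f]] f]]
  [List f [List [List [List f] f] f]]
  [List [List f [List f [List f]]] f]
  [List [List f [List [List f] f]] f]
  [List [List [List f [List f]] f] f]
  [List [List [List [List f] f] f] f]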